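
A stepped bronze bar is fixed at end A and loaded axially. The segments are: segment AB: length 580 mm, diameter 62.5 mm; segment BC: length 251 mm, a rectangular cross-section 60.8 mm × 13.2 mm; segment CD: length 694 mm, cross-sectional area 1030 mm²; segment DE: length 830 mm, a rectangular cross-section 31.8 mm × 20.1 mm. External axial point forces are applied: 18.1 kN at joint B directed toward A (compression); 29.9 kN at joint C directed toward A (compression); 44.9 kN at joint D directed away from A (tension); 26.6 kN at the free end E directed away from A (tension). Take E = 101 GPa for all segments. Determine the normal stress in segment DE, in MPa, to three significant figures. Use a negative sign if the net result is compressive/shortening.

41.6 MPa

Internal axial forces (sectioning from the free end, tension +): N_DE = 26.6 kN, N_CD = 71.5 kN, N_BC = 41.6 kN, N_AB = 23.5 kN.
A_DE = 639.2 mm².
σ_DE = N_DE/A_DE = 26600/639.2 = 41.62 MPa.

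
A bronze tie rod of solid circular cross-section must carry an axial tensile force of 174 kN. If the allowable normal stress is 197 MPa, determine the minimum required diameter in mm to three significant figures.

Required area A ≥ P/σ_allow = 174000/197 = 883.2 mm².
For a solid circular section, d ≥ √(4A/π) = 33.53 mm.

33.5 mm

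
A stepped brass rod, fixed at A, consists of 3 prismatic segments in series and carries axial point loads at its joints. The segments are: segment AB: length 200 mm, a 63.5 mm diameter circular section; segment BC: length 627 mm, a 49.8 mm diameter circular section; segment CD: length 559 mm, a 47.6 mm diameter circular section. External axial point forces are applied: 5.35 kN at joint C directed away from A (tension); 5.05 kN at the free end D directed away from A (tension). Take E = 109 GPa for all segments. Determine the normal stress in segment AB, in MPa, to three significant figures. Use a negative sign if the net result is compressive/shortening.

3.28 MPa

Internal axial forces (sectioning from the free end, tension +): N_CD = 5.05 kN, N_BC = 10.4 kN, N_AB = 10.4 kN.
A_AB = 3167 mm².
σ_AB = N_AB/A_AB = 10400/3167 = 3.284 MPa.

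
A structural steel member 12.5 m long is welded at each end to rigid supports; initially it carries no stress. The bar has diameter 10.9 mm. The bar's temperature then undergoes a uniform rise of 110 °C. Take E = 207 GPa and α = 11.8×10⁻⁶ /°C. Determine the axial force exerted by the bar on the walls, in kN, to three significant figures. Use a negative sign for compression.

Free thermal expansion αLΔT = 11.8e-6 · 12500 · 110 = 16.23 mm.
The walls impose strain ε = −(16.23)/12500 = -1.2980e-03; σ = Eε = 207000 · -1.2980e-03 = -268.7 MPa.
Wall reaction R = σ·A = -268.7·93.31 = -25070 N = -25.07 kN.

-25.1 kN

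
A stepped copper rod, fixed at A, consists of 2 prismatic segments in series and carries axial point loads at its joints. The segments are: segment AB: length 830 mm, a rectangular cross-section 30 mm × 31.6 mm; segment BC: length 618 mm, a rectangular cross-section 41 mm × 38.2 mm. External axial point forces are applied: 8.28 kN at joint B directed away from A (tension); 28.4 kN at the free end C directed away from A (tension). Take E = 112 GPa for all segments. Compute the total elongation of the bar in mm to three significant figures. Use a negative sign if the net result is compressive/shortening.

Internal axial forces (sectioning from the free end, tension +): N_BC = 28.4 kN, N_AB = 36.68 kN.
A_AB = 948 mm².
A_BC = 1566 mm².
δ_AB = 36680·830/(948·112000) = 0.2867 mm
δ_BC = 28400·618/(1566·112000) = 0.1001 mm
δ = Σδ_i = 0.3868 mm.

0.387 mm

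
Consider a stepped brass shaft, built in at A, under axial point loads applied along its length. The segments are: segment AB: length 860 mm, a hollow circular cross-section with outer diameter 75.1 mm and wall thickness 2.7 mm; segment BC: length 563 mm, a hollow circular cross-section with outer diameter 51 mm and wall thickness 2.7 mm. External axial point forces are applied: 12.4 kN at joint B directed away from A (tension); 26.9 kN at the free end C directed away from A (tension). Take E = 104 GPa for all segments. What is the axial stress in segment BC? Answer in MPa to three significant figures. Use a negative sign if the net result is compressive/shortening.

Internal axial forces (sectioning from the free end, tension +): N_BC = 26.9 kN, N_AB = 39.3 kN.
A_BC = 409.7 mm².
σ_BC = N_BC/A_BC = 26900/409.7 = 65.66 MPa.

65.7 MPa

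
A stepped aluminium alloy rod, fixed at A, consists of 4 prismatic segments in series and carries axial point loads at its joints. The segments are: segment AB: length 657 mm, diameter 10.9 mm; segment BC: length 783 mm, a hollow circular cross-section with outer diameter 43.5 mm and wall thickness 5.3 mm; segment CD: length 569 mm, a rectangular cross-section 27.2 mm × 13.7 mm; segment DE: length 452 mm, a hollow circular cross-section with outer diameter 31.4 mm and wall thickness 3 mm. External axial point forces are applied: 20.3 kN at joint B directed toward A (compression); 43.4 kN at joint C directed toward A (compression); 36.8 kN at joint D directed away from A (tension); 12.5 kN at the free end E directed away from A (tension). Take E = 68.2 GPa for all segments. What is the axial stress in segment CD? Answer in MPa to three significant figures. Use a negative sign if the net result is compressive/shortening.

Internal axial forces (sectioning from the free end, tension +): N_DE = 12.5 kN, N_CD = 49.3 kN, N_BC = 5.9 kN, N_AB = -14.4 kN.
A_CD = 372.6 mm².
σ_CD = N_CD/A_CD = 49300/372.6 = 132.3 MPa.

132 MPa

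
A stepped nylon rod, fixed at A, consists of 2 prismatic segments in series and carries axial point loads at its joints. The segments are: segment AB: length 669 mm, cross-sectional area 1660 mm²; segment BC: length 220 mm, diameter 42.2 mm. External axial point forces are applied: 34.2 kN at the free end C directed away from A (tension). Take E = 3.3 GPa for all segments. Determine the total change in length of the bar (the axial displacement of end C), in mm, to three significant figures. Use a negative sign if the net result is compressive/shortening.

Internal axial forces (sectioning from the free end, tension +): N_BC = 34.2 kN, N_AB = 34.2 kN.
A_BC = 1399 mm².
δ_AB = 34200·669/(1660·3300) = 4.177 mm
δ_BC = 34200·220/(1399·3300) = 1.63 mm
δ = Σδ_i = 5.807 mm.

5.81 mm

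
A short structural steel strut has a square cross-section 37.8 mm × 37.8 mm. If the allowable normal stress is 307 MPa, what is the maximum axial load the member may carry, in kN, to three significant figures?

A = 1429 mm².
P_max = σ_allow · A = 307 · 1429 = 438700 N = 438.7 kN.

439 kN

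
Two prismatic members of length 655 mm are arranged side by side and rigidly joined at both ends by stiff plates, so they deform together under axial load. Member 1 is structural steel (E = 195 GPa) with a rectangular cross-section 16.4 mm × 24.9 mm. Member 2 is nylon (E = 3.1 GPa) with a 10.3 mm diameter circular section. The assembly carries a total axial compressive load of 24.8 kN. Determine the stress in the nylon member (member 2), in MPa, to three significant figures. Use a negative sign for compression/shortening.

-0.962 MPa

A_1 = 408.4 mm².
A_2 = 83.32 mm².
Equal strain + equilibrium ⇒ each member carries load in proportion to AE: A₁E₁ = 79630000 N, A₂E₂ = 258300 N, ΣAE = 79890000 N.
σ₂ = P·E₂/ΣAE = -24800·3100/79890000 = -0.9623 MPa.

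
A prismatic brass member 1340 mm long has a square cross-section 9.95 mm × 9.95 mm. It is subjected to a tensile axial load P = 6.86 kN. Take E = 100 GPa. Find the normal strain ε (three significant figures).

6.93e-04

A = 99 mm².
σ = N/A = 69.29 MPa; ε = σ/E = 69.29/100000 = 6.929e-04.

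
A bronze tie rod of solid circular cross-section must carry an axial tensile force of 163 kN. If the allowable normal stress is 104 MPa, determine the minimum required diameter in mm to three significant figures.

Required area A ≥ P/σ_allow = 163000/104 = 1567 mm².
For a solid circular section, d ≥ √(4A/π) = 44.67 mm.

44.7 mm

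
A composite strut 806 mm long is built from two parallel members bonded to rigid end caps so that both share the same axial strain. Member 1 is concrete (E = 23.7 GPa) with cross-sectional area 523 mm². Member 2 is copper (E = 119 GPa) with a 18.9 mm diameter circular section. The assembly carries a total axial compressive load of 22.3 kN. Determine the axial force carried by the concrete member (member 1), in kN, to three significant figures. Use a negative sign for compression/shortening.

-6.04 kN

A_2 = 280.6 mm².
Equal strain + equilibrium ⇒ each member carries load in proportion to AE: A₁E₁ = 12400000 N, A₂E₂ = 33390000 N, ΣAE = 45780000 N.
F₁ = P·A₁E₁/ΣAE = -22300·12400000/45780000 = -6038 N.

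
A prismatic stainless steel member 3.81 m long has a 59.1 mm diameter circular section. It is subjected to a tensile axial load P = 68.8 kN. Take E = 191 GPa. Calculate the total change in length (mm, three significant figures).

0.500 mm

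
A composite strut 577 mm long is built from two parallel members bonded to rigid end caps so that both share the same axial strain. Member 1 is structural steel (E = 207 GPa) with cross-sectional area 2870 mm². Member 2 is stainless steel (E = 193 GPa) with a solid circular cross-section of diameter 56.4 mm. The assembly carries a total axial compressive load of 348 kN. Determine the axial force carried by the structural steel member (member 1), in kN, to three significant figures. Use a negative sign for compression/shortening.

-192 kN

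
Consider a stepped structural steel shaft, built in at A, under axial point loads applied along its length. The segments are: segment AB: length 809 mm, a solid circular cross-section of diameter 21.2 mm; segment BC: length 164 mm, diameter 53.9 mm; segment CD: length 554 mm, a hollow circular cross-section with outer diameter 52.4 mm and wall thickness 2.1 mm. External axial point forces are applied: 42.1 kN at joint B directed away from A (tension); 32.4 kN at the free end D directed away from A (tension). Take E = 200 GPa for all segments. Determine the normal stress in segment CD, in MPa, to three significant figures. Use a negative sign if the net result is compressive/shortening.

97.6 MPa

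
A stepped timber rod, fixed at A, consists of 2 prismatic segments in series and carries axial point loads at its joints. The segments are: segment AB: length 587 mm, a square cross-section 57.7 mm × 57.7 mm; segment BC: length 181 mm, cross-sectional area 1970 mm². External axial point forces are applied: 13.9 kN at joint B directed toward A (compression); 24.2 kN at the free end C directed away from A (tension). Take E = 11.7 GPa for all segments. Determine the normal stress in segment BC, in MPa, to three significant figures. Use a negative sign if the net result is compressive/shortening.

12.3 MPa

Internal axial forces (sectioning from the free end, tension +): N_BC = 24.2 kN, N_AB = 10.3 kN.
σ_BC = N_BC/A_BC = 24200/1970 = 12.28 MPa.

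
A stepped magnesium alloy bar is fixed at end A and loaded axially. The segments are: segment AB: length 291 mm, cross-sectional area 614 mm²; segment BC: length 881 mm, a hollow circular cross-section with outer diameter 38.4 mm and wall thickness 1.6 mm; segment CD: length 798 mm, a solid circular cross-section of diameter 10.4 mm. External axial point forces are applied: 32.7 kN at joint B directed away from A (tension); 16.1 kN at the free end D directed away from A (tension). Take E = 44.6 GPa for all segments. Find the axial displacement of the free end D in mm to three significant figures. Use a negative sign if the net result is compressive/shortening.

5.63 mm

Internal axial forces (sectioning from the free end, tension +): N_CD = 16.1 kN, N_BC = 16.1 kN, N_AB = 48.8 kN.
A_BC = 185 mm².
A_CD = 84.95 mm².
δ_AB = 48800·291/(614·44600) = 0.5186 mm
δ_BC = 16100·881/(185·44600) = 1.719 mm
δ_CD = 16100·798/(84.95·44600) = 3.391 mm
δ = Σδ_i = 5.629 mm.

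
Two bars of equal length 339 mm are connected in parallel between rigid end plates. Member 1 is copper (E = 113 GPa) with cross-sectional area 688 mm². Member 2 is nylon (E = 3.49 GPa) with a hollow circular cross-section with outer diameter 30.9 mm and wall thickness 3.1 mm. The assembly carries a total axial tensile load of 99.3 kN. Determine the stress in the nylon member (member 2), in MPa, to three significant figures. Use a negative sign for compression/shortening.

4.40 MPa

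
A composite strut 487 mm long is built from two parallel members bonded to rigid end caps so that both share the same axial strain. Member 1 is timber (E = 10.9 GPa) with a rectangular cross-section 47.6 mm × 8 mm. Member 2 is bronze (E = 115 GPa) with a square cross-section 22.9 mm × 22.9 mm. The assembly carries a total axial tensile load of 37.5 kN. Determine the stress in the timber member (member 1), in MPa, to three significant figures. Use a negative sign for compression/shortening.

A_1 = 380.8 mm².
A_2 = 524.4 mm².
Equal strain + equilibrium ⇒ each member carries load in proportion to AE: A₁E₁ = 4151000 N, A₂E₂ = 60310000 N, ΣAE = 64460000 N.
σ₁ = P·E₁/ΣAE = 37500·10900/64460000 = 6.341 MPa.

6.34 MPa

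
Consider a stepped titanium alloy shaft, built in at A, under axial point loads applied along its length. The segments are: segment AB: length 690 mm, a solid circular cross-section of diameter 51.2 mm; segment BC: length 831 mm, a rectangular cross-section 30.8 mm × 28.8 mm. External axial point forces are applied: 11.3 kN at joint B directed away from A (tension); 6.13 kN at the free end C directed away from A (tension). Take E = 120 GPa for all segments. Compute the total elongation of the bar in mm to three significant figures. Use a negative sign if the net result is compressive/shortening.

0.0965 mm

Internal axial forces (sectioning from the free end, tension +): N_BC = 6.13 kN, N_AB = 17.43 kN.
A_AB = 2059 mm².
A_BC = 887 mm².
δ_AB = 17430·690/(2059·120000) = 0.04868 mm
δ_BC = 6130·831/(887·120000) = 0.04786 mm
δ = Σδ_i = 0.09653 mm.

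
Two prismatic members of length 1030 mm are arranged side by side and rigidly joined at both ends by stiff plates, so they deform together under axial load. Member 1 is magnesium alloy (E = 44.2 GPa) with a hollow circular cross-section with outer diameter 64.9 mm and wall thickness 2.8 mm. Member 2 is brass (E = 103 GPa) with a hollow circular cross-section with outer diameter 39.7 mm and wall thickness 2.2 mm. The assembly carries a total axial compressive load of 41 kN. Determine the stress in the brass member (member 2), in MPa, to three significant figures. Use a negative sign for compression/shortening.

-83.1 MPa

A_1 = 546.3 mm².
A_2 = 259.2 mm².
Equal strain + equilibrium ⇒ each member carries load in proportion to AE: A₁E₁ = 24140000 N, A₂E₂ = 26700000 N, ΣAE = 50840000 N.
σ₂ = P·E₂/ΣAE = -41000·103000/50840000 = -83.06 MPa.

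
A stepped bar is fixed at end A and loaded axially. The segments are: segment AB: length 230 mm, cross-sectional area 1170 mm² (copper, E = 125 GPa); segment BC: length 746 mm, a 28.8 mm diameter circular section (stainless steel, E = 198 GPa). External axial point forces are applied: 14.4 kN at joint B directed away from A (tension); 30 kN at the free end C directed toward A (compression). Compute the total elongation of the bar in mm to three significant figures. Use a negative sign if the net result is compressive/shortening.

-0.198 mm

Internal axial forces (sectioning from the free end, tension +): N_BC = -30 kN, N_AB = -15.6 kN.
A_BC = 651.4 mm².
δ_AB = -15600·230/(1170·125000) = -0.02453 mm
δ_BC = -30000·746/(651.4·198000) = -0.1735 mm
δ = Σδ_i = -0.198 mm.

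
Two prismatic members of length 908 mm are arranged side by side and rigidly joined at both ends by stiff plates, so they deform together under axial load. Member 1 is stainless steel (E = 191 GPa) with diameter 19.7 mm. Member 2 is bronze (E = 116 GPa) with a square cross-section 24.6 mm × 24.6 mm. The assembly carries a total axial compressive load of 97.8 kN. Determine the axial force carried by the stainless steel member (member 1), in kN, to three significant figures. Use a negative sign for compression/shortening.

A_1 = 304.8 mm².
A_2 = 605.2 mm².
Equal strain + equilibrium ⇒ each member carries load in proportion to AE: A₁E₁ = 58220000 N, A₂E₂ = 70200000 N, ΣAE = 128400000 N.
F₁ = P·A₁E₁/ΣAE = -97800·58220000/128400000 = -44340 N.

-44.3 kN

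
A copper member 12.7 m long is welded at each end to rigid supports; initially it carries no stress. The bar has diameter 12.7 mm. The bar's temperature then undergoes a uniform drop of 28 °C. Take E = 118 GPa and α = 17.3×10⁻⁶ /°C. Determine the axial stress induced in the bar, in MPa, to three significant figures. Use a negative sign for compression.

Free thermal expansion αLΔT = 17.3e-6 · 12700 · -28 = -6.152 mm.
The walls impose strain ε = −(-6.152)/12700 = 4.8440e-04; σ = Eε = 118000 · 4.8440e-04 = 57.16 MPa.

57.2 MPa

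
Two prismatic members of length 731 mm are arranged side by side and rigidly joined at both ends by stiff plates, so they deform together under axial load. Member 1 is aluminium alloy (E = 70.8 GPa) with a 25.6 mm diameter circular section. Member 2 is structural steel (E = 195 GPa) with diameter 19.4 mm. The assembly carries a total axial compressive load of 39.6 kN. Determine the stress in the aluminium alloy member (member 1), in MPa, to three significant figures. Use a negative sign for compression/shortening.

A_1 = 514.7 mm².
A_2 = 295.6 mm².
Equal strain + equilibrium ⇒ each member carries load in proportion to AE: A₁E₁ = 36440000 N, A₂E₂ = 57640000 N, ΣAE = 94080000 N.
σ₁ = P·E₁/ΣAE = -39600·70800/94080000 = -29.8 MPa.

-29.8 MPa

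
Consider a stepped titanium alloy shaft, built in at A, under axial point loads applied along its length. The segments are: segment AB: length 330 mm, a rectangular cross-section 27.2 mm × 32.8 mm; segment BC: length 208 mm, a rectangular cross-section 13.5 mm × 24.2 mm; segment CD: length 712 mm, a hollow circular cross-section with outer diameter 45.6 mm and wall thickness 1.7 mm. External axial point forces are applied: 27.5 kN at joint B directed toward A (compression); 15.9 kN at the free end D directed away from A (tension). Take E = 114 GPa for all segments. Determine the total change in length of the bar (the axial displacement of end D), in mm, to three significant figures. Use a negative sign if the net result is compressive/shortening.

0.475 mm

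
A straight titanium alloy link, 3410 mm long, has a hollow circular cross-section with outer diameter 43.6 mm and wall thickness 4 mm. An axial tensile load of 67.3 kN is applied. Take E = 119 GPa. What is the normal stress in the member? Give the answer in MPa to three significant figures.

A = 497.6 mm².
σ = N/A = 67300/497.6 = 135.2 MPa.

135 MPa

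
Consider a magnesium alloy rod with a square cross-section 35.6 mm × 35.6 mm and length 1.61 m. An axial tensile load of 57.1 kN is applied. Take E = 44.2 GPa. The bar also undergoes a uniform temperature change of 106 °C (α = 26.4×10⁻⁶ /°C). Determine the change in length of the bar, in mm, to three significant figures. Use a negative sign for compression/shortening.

6.15 mm

A = 1267 mm².
δ_mech = NL/(AE) = 57100·1610/(1267·44200) = 1.641 mm.
δ_thermal = αLΔT = 26.4e-6·1610·106 = 4.505 mm.
δ = δ_mech + δ_thermal = 6.147 mm.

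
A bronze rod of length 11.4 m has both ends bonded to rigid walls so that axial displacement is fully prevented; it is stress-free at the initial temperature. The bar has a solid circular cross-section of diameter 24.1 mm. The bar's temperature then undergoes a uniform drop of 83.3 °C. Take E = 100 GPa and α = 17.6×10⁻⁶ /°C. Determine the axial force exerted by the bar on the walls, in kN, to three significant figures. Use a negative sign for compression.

66.9 kN

Free thermal expansion αLΔT = 17.6e-6 · 11400 · -83.3 = -16.71 mm.
The walls impose strain ε = −(-16.71)/11400 = 1.4661e-03; σ = Eε = 100000 · 1.4661e-03 = 146.6 MPa.
Wall reaction R = σ·A = 146.6·456.2 = 66880 N = 66.88 kN.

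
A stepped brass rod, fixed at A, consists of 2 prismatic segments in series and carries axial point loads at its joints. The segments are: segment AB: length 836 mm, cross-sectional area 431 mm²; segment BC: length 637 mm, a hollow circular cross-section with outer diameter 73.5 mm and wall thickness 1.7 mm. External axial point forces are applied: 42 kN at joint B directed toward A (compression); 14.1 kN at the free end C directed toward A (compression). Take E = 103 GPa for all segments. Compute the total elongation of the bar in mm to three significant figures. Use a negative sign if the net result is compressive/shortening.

-1.28 mm

Internal axial forces (sectioning from the free end, tension +): N_BC = -14.1 kN, N_AB = -56.1 kN.
A_BC = 383.5 mm².
δ_AB = -56100·836/(431·103000) = -1.056 mm
δ_BC = -14100·637/(383.5·103000) = -0.2274 mm
δ = Σδ_i = -1.284 mm.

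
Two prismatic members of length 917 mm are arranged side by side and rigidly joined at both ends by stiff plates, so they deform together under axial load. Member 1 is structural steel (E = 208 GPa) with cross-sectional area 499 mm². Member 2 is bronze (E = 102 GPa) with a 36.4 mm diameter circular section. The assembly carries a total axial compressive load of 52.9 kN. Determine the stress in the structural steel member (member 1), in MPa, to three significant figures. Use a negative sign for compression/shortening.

-52.4 MPa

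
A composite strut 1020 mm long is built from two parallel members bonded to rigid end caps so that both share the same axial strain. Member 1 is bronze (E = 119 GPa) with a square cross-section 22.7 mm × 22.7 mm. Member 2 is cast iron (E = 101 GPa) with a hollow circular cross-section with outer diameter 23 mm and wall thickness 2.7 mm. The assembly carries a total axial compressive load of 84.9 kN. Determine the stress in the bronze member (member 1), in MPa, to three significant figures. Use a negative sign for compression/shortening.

A_1 = 515.3 mm².
A_2 = 172.2 mm².
Equal strain + equilibrium ⇒ each member carries load in proportion to AE: A₁E₁ = 61320000 N, A₂E₂ = 17390000 N, ΣAE = 78710000 N.
σ₁ = P·E₁/ΣAE = -84900·119000/78710000 = -128.4 MPa.

-128 MPa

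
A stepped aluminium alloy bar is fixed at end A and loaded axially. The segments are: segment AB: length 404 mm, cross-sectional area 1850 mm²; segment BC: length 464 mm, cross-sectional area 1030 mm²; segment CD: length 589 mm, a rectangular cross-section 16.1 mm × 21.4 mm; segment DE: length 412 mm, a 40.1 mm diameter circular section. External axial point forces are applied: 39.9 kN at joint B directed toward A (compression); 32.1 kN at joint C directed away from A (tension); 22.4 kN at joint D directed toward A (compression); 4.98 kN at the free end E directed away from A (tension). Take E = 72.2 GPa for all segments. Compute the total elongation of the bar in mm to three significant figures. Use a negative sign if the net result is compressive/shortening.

-0.375 mm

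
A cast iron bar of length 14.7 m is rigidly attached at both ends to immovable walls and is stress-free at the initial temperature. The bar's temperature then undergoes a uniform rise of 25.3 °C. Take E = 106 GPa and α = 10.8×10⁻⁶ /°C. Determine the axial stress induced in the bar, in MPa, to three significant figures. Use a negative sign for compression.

-29.0 MPa

Free thermal expansion αLΔT = 10.8e-6 · 14700 · 25.3 = 4.017 mm.
The walls impose strain ε = −(4.017)/14700 = -2.7324e-04; σ = Eε = 106000 · -2.7324e-04 = -28.96 MPa.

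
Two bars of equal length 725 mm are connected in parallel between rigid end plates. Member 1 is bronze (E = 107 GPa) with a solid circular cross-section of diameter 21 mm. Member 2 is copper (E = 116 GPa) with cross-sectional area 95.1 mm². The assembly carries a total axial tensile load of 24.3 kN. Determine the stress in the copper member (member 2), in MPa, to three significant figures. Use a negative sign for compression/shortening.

58.6 MPa

A_1 = 346.4 mm².
Equal strain + equilibrium ⇒ each member carries load in proportion to AE: A₁E₁ = 37060000 N, A₂E₂ = 11030000 N, ΣAE = 48090000 N.
σ₂ = P·E₂/ΣAE = 24300·116000/48090000 = 58.61 MPa.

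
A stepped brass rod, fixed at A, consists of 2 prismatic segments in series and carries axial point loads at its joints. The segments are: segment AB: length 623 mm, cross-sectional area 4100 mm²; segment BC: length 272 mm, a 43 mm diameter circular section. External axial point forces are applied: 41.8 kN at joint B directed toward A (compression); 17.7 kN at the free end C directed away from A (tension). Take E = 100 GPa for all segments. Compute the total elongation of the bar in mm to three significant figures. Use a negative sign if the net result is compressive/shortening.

-0.00347 mm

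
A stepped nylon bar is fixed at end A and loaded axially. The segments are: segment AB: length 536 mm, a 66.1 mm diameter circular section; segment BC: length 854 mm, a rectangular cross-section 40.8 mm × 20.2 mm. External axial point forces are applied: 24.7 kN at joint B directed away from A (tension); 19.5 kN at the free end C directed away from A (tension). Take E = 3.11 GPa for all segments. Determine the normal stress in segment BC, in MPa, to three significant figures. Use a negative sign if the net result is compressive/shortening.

23.7 MPa

Internal axial forces (sectioning from the free end, tension +): N_BC = 19.5 kN, N_AB = 44.2 kN.
A_BC = 824.2 mm².
σ_BC = N_BC/A_BC = 19500/824.2 = 23.66 MPa.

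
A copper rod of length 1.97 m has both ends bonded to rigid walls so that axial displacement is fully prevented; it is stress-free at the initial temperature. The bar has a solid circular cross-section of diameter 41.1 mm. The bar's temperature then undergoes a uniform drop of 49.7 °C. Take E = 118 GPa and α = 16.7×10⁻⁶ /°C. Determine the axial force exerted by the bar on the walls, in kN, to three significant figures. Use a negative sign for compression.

130 kN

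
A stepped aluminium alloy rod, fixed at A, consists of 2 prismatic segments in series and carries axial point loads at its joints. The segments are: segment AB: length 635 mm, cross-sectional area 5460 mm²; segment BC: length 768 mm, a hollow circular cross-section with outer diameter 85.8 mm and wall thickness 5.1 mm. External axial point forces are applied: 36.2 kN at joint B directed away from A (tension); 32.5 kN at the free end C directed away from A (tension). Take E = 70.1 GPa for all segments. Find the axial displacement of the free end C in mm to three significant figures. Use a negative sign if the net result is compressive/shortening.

Internal axial forces (sectioning from the free end, tension +): N_BC = 32.5 kN, N_AB = 68.7 kN.
A_BC = 1293 mm².
δ_AB = 68700·635/(5460·70100) = 0.114 mm
δ_BC = 32500·768/(1293·70100) = 0.2754 mm
δ = Σδ_i = 0.3894 mm.

0.389 mm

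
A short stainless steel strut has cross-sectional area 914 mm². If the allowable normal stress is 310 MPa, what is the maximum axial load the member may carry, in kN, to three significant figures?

283 kN

P_max = σ_allow · A = 310 · 914 = 283300 N = 283.3 kN.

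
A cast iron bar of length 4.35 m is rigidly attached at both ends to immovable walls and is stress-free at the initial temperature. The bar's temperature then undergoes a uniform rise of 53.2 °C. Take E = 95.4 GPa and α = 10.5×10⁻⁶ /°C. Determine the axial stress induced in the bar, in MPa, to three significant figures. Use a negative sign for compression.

Free thermal expansion αLΔT = 10.5e-6 · 4350 · 53.2 = 2.43 mm.
The walls impose strain ε = −(2.43)/4350 = -5.5860e-04; σ = Eε = 95400 · -5.5860e-04 = -53.29 MPa.

-53.3 MPa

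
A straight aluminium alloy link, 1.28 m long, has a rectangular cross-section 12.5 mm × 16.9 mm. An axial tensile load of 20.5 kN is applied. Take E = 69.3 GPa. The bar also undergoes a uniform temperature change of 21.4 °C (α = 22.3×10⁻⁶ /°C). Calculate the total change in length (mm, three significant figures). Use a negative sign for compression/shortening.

2.40 mm

A = 211.2 mm².
δ_mech = NL/(AE) = 20500·1280/(211.2·69300) = 1.792 mm.
δ_thermal = αLΔT = 22.3e-6·1280·21.4 = 0.6108 mm.
δ = δ_mech + δ_thermal = 2.403 mm.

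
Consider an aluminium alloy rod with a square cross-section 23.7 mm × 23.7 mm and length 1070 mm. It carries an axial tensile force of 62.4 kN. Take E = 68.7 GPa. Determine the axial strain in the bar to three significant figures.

0.00162

A = 561.7 mm².
σ = N/A = 111.1 MPa; ε = σ/E = 111.1/68700 = 1.617e-03.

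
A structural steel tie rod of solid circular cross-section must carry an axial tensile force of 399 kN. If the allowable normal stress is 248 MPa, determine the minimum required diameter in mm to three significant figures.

Required area A ≥ P/σ_allow = 399000/248 = 1609 mm².
For a solid circular section, d ≥ √(4A/π) = 45.26 mm.

45.3 mm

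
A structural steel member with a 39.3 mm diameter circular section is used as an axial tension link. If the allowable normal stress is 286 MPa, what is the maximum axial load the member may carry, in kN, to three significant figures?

A = 1213 mm².
P_max = σ_allow · A = 286 · 1213 = 346900 N = 346.9 kN.

347 kN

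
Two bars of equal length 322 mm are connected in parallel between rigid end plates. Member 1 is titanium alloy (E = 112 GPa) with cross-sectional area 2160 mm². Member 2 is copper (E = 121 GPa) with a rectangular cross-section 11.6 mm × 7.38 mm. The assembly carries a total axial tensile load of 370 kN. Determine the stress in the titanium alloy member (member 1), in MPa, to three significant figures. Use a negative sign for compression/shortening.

164 MPa

A_2 = 85.61 mm².
Equal strain + equilibrium ⇒ each member carries load in proportion to AE: A₁E₁ = 241900000 N, A₂E₂ = 10360000 N, ΣAE = 252300000 N.
σ₁ = P·E₁/ΣAE = 370000·112000/252300000 = 164.3 MPa.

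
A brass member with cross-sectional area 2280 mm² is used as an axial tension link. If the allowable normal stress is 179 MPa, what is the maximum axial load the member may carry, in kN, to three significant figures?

P_max = σ_allow · A = 179 · 2280 = 408100 N = 408.1 kN.

408 kN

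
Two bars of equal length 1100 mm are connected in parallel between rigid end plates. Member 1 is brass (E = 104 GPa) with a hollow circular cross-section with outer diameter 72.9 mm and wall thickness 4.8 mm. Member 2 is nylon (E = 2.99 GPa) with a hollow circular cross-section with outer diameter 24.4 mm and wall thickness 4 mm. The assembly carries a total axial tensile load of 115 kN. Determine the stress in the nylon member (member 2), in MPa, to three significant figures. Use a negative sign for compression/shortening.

A_1 = 1027 mm².
A_2 = 256.4 mm².
Equal strain + equilibrium ⇒ each member carries load in proportion to AE: A₁E₁ = 106800000 N, A₂E₂ = 766500 N, ΣAE = 107600000 N.
σ₂ = P·E₂/ΣAE = 115000·2990/107600000 = 3.197 MPa.

3.20 MPa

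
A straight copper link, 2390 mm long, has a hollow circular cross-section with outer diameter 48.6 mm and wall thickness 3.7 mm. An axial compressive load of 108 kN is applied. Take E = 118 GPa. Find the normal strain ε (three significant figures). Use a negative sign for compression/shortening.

-0.00175

A = 521.9 mm².
σ = N/A = -206.9 MPa; ε = σ/E = -206.9/118000 = -1.754e-03.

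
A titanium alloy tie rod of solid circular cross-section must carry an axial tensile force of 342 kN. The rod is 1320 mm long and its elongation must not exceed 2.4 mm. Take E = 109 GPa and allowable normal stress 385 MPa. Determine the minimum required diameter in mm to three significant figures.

Required area A ≥ P/σ_allow = 342000/385 = 888.3 mm².
For a solid circular section, d ≥ √(4A/π) = 33.63 mm.
Elongation limit: A ≥ PL/(Eδ_allow) = 342000·1320/(109000·2.4) = 1726 mm² ⇒ d ≥ 46.87 mm.
The elongation limit governs.

46.9 mm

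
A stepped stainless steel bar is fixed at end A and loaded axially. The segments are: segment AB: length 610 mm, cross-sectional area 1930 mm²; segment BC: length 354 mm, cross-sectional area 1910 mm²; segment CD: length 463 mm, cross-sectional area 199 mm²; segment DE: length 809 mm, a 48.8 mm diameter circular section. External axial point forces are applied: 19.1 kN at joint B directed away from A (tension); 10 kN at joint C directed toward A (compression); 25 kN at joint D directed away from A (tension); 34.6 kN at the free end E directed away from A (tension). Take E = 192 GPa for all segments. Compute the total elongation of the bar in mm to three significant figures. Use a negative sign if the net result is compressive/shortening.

0.961 mm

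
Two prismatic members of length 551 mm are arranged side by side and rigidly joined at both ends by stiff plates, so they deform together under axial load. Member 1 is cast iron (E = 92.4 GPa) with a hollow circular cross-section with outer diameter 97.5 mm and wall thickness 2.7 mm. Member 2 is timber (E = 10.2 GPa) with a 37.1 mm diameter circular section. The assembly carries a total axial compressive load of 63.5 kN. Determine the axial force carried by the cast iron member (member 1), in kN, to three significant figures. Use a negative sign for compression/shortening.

A_1 = 804.1 mm².
A_2 = 1081 mm².
Equal strain + equilibrium ⇒ each member carries load in proportion to AE: A₁E₁ = 74300000 N, A₂E₂ = 11030000 N, ΣAE = 85330000 N.
F₁ = P·A₁E₁/ΣAE = -63500·74300000/85330000 = -55290 N.

-55.3 kN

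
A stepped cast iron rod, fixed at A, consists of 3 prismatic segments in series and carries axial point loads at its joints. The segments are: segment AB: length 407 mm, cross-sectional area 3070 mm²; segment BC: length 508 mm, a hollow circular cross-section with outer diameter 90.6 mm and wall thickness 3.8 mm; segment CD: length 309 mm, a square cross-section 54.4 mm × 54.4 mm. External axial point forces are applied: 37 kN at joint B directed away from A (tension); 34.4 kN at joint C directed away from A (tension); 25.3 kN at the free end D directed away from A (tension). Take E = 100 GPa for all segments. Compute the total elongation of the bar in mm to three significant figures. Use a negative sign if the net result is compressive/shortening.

Internal axial forces (sectioning from the free end, tension +): N_CD = 25.3 kN, N_BC = 59.7 kN, N_AB = 96.7 kN.
A_BC = 1036 mm².
A_CD = 2959 mm².
δ_AB = 96700·407/(3070·100000) = 0.1282 mm
δ_BC = 59700·508/(1036·100000) = 0.2927 mm
δ_CD = 25300·309/(2959·100000) = 0.02642 mm
δ = Σδ_i = 0.4473 mm.

0.447 mm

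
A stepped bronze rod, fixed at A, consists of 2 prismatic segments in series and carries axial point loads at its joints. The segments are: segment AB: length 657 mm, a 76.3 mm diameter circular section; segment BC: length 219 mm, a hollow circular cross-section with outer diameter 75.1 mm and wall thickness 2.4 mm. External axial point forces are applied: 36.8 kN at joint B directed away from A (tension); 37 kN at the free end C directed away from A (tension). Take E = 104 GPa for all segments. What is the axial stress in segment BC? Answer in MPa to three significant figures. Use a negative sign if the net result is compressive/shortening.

67.5 MPa

Internal axial forces (sectioning from the free end, tension +): N_BC = 37 kN, N_AB = 73.8 kN.
A_BC = 548.1 mm².
σ_BC = N_BC/A_BC = 37000/548.1 = 67.5 MPa.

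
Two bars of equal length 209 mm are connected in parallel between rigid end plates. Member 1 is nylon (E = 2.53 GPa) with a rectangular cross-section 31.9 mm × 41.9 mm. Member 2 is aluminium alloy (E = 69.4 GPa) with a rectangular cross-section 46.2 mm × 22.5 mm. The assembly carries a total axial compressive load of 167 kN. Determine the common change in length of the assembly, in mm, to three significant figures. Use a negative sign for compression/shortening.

-0.462 mm

A_1 = 1337 mm².
A_2 = 1040 mm².
Equal strain + equilibrium ⇒ each member carries load in proportion to AE: A₁E₁ = 3382000 N, A₂E₂ = 72140000 N, ΣAE = 75520000 N.
δ = PL/ΣAE = -167000·209/75520000 = -0.4622 mm.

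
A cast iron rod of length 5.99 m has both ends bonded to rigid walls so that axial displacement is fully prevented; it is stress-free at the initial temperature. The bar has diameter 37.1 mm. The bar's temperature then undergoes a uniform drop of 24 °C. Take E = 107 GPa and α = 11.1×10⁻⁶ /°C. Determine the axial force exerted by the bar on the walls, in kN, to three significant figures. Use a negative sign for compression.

30.8 kN

Free thermal expansion αLΔT = 11.1e-6 · 5990 · -24 = -1.596 mm.
The walls impose strain ε = −(-1.596)/5990 = 2.6640e-04; σ = Eε = 107000 · 2.6640e-04 = 28.5 MPa.
Wall reaction R = σ·A = 28.5·1081 = 30810 N = 30.81 kN.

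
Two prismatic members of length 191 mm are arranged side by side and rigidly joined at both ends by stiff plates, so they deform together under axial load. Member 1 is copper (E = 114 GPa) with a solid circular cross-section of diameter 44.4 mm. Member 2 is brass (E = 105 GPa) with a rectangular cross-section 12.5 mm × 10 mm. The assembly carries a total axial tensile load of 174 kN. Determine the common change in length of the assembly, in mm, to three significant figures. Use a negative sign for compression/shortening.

0.175 mm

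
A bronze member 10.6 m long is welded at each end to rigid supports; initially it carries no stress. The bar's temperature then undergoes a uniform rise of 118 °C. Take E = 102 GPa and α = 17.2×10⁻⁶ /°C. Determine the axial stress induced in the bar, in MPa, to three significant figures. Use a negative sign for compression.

Free thermal expansion αLΔT = 17.2e-6 · 10600 · 118 = 21.51 mm.
The walls impose strain ε = −(21.51)/10600 = -2.0296e-03; σ = Eε = 102000 · -2.0296e-03 = -207 MPa.

-207 MPa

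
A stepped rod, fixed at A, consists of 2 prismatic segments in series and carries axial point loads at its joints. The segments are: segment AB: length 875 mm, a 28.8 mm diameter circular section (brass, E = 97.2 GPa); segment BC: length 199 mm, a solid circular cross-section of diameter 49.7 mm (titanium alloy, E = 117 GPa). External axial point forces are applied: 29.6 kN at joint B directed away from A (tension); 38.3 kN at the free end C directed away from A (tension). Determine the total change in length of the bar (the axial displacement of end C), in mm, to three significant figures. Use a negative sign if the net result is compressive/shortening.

Internal axial forces (sectioning from the free end, tension +): N_BC = 38.3 kN, N_AB = 67.9 kN.
A_AB = 651.4 mm².
A_BC = 1940 mm².
δ_AB = 67900·875/(651.4·97200) = 0.9383 mm
δ_BC = 38300·199/(1940·117000) = 0.03358 mm
δ = Σδ_i = 0.9719 mm.

0.972 mm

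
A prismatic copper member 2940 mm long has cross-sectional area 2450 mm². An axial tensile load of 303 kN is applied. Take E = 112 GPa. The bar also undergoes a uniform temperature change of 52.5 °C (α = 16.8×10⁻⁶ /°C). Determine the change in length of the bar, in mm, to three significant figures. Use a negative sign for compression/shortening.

5.84 mm

δ_mech = NL/(AE) = 303000·2940/(2450·112000) = 3.246 mm.
δ_thermal = αLΔT = 16.8e-6·2940·52.5 = 2.593 mm.
δ = δ_mech + δ_thermal = 5.84 mm.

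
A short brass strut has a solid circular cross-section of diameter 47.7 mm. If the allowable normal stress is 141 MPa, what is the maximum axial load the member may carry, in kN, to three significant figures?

A = 1787 mm².
P_max = σ_allow · A = 141 · 1787 = 252000 N = 252 kN.

252 kN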